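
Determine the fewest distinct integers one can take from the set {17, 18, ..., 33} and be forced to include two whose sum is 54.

12

Group the elements by complementary pair {x, 54−x}: {21,33}, {22,32}, {23,31}, …, giving 6 two-element pairs, the single value 27 (it cannot pair with itself since the integers are distinct), and 4 integers whose partner 54−x falls outside [17,33].
By pigeonhole, treating each of those 11 groups as a pigeonhole, one can pick one integer per group — 11 integers — with no two summing to 54.
The 12th integer lands in an occupied pair, forcing a sum of 54.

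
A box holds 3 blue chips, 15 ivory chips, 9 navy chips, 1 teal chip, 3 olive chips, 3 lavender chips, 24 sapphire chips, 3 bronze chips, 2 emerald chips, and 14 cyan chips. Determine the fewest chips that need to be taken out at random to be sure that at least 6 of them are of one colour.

The 10 colours are the holes; the chips drawn are the pigeons.
To avoid 6 of any one colour, the worst case takes at most 5 of each colour, or every chip of a colour that has fewer than 5.
That gives 3 + 5 + 5 + 1 + 3 + 3 + 5 + 3 + 2 + 5 = 35 chips with no colour reaching 6.
The next chip forces some colour to 6, so 35 + 1 = 36.

36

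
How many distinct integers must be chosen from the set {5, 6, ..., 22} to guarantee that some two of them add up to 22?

13

Two chosen integers sum to 22 exactly when both halves of some pair {x, 22−x} with 5 ≤ x ≤ 22−x ≤ 17 are chosen — 6 such pairs.
The remaining 6 elements (those with no distinct partner in range) can never complete a 22-sum, so the worst case takes all of them and one from each pair: 6 + 6 = 12.
The 13th integer has to be the second member of some pair, so 12 + 1 = 13.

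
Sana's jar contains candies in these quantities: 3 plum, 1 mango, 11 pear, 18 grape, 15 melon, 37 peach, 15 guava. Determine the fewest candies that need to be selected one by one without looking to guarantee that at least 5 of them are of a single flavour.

25

Put each drawn candy into a box by flavour. The largest draw with every box below 5 takes min(count, 4) from each flavour; flavours with fewer than 4 contribute all they have.
Σ min(cᵢ, 4) = 3 + 1 + 4 + 4 + 4 + 4 + 4 = 24.
Draw number 24 + 1 = 25 must push one box to 5.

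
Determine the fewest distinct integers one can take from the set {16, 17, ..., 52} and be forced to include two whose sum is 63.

Two chosen integers sum to 63 exactly when both halves of some pair {x, 63−x} with 16 ≤ x ≤ 63−x ≤ 47 are chosen — 16 such pairs.
The remaining 5 elements (those with no distinct partner in range) can never complete a 63-sum, so the worst case takes all of them and one from each pair: 5 + 16 = 21.
By pigeonhole, the 22nd integer has to be the second member of some pair, so 21 + 1 = 22.

22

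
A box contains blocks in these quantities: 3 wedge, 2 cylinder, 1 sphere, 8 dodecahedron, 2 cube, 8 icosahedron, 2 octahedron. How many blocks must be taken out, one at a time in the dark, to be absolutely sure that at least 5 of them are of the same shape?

Put each drawn block into a box by shape. The largest draw with every box below 5 takes min(count, 4) from each shape; shapes with fewer than 4 contribute all they have.
Σ min(cᵢ, 4) = 3 + 2 + 1 + 4 + 2 + 4 + 2 = 18.
Draw number 18 + 1 = 19 must push one box to 5.

19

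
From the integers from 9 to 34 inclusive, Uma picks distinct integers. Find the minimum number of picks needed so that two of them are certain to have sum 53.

Two chosen integers sum to 53 exactly when both halves of some pair {x, 53−x} with 19 ≤ x ≤ 53−x ≤ 34 are chosen — 8 such pairs.
The remaining 10 elements (those with no distinct partner in range) can never complete a 53-sum, so the worst case takes all of them and one from each pair: 10 + 8 = 18.
The 19th integer has to be the second member of some pair, so 18 + 1 = 19.

19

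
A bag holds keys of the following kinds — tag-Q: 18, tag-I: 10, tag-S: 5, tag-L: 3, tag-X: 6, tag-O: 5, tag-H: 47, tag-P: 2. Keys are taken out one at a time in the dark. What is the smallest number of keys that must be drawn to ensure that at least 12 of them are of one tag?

Put each drawn key into a box by tag. The largest draw with every box below 12 takes min(count, 11) from each tag; tags with fewer than 11 contribute all they have.
Σ min(cᵢ, 11) = 11 + 10 + 5 + 3 + 6 + 5 + 11 + 2 = 53.
Draw number 53 + 1 = 54 must push one box to 12.

54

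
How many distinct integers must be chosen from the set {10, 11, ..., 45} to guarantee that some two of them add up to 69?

26

A set avoiding the sum 69 can contain at most one of each pair {x, 69−x}, plus the 14 elements whose complement lies outside the range.
The integers 10, …, 34 (25 of them) are such a set: any two sum to at least 10+11 = 21 and at most 33+34 = 67 < 69.
Any 26th integer completes one of the 11 pairs, so 26 choices force a sum of 69.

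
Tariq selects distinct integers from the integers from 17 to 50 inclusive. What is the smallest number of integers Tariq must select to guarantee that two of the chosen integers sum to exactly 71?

20

A set avoiding the sum 71 can contain at most one of each pair {x, 71−x}, plus the 4 elements whose complement lies outside the range.
The integers 17, …, 35 (19 of them) are such a set: any two sum to at least 17+18 = 35 and at most 34+35 = 69 < 71.
By pigeonhole, any 20th integer completes one of the 15 pairs, so 20 choices force a sum of 71.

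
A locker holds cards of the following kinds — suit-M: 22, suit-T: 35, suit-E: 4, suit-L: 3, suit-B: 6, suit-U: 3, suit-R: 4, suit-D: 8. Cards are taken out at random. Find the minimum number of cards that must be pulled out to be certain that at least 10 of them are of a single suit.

47

Pigeonhole: put each drawn card into a box by suit. The largest draw with every box below 10 takes min(count, 9) from each suit; suits with fewer than 9 contribute all they have.
Σ min(cᵢ, 9) = 9 + 9 + 4 + 3 + 6 + 3 + 4 + 8 = 46.
Draw number 46 + 1 = 47 must push one box to 10.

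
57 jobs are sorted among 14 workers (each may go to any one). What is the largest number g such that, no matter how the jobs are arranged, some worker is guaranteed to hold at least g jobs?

The 14 workers are the holes and the 57 jobs are the pigeons.
If every worker held at most 4 jobs, the total would be at most 14 × 4 = 56, which is less than 57.
So some worker holds at least ⌈57/14⌉ = 5 jobs.

5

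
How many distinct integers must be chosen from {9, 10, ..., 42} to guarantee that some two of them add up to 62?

A set avoiding the sum 62 can contain at most one of each pair {x, 62−x}, plus the 12 elements whose complement lies outside the range or equal to its own complement.
The integers 9, …, 31 (23 of them) are such a set: any two sum to at least 9+10 = 19 and at most 30+31 = 61 < 62.
Pigeonhole: any 24th integer completes one of the 11 pairs, so 24 choices force a sum of 62.

24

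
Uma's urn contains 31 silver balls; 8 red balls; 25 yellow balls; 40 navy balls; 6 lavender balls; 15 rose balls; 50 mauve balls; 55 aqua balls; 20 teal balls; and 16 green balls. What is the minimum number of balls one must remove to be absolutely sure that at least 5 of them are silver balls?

In the worst case for collecting silver balls, every non-silver ball comes out first.
There are 8 + 25 + 40 + 6 + 15 + 50 + 55 + 20 + 16 = 235 non-silver balls altogether.
After those, each further ball must be silver, so 235 + 5 = 240 draws guarantee 5 silver balls.

240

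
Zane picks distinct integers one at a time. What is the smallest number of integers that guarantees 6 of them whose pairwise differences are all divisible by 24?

Integers whose pairwise differences are multiples of 24 are exactly those sharing a remainder mod 24. By the pigeonhole principle, the 24 residue classes mod 24 are the pigeonholes.
With 120 integers one could put 5 in each residue class and have no class reach 6.
The 121st integer pushes some class to 6, so 24·5 + 1 = 121.

121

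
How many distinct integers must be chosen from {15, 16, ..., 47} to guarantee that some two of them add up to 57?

20

Group the elements by complementary pair {x, 57−x}: {15,42}, {16,41}, {17,40}, …, giving 14 two-element pairs and 5 integers whose partner 57−x falls outside [15,47].
Treating each of those 19 groups as a pigeonhole, one can pick one integer per group — 19 integers — with no two summing to 57.
The 20th integer lands in an occupied pair, forcing a sum of 57.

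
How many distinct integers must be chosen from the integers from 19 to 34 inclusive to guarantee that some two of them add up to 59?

12

Group the elements by complementary pair {x, 59−x}: {25,34}, {26,33}, {27,32}, …, giving 5 two-element pairs and 6 integers whose partner 59−x falls outside [19,34].
Pigeonhole: treating each of those 11 groups as a pigeonhole, one can pick one integer per group — 11 integers — with no two summing to 59.
The 12th integer lands in an occupied pair, forcing a sum of 59.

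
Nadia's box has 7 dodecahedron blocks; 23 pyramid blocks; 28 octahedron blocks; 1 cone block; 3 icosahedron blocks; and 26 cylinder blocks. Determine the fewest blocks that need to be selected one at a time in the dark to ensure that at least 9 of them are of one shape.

36

An adversary could hand out at most 8 blocks per shape (dodecahedron, cone, icosahedron run out sooner): 7 + 8 + 8 + 1 + 3 + 8 = 35 blocks and still no shape has 9.
One more block lands in a shape already at 8, so 36 draws are enough and 35 are not.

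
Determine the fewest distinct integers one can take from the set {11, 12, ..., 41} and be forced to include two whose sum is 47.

A set avoiding the sum 47 can contain at most one of each pair {x, 47−x}, plus the 5 elements whose complement lies outside the range.
The integers 24, …, 41 (18 of them) are such a set: any two sum to at least 24+25 = 49 > 47.
Any 19th integer completes one of the 13 pairs, so 19 choices force a sum of 47.

19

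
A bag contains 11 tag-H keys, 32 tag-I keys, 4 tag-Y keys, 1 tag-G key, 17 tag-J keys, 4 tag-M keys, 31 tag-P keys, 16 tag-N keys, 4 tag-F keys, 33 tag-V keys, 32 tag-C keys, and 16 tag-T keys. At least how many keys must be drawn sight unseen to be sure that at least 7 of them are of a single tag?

An adversary could hand out at most 6 keys per tag (4 tags run out sooner): 6 + 6 + 4 + 1 + 6 + 4 + 6 + 6 + 4 + 6 + 6 + 6 = 61 keys and still no tag has 7.
One more key lands in a tag already at 6, so 62 draws are enough and 61 are not.

62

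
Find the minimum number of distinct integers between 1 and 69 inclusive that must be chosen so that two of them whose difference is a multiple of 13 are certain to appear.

14

Integers whose pairwise differences are multiples of 13 are exactly those sharing a remainder mod 13. By the pigeonhole principle, the 13 residue classes mod 13 are the pigeonholes.
With 13 integers one could put 1 in each residue class and have no class reach 2.
The 14th integer pushes some class to 2, so 13·1 + 1 = 14.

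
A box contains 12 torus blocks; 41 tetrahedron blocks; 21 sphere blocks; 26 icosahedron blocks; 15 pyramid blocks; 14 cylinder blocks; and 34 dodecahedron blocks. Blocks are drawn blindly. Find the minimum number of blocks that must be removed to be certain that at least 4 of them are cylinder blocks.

In the worst case for collecting cylinder blocks, every non-cylinder block comes out first.
There are 12 + 41 + 21 + 26 + 15 + 34 = 149 non-cylinder blocks altogether.
After those, each further block must be cylinder, so 149 + 4 = 153 draws guarantee 4 cylinder blocks.

153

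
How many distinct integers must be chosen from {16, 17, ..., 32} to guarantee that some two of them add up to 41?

13

Group the elements by complementary pair {x, 41−x}: {16,25}, {17,24}, {18,23}, …, giving 5 two-element pairs and 7 integers whose partner 41−x falls outside [16,32].
Treating each of those 12 groups as a pigeonhole, one can pick one integer per group — 12 integers — with no two summing to 41.
The 13th integer lands in an occupied pair, forcing a sum of 41.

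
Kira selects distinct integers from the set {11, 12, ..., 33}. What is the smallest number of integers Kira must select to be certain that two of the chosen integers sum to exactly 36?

17

Two chosen integers sum to 36 exactly when both halves of some pair {x, 36−x} with 11 ≤ x ≤ 36−x ≤ 25 are chosen — 7 such pairs.
The remaining 9 elements (those with no distinct partner in range) can never complete a 36-sum, so the worst case takes all of them and one from each pair: 9 + 7 = 16.
The 17th integer has to be the second member of some pair, so 16 + 1 = 17.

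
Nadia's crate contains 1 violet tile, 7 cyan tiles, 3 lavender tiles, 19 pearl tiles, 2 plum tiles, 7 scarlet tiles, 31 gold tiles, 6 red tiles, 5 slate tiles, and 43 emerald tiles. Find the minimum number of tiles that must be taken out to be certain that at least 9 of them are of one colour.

An adversary could hand out at most 8 tiles per colour (7 colours run out sooner): 1 + 7 + 3 + 8 + 2 + 7 + 8 + 6 + 5 + 8 = 55 tiles and still no colour has 9.
One more tile lands in a colour already at 8, so 56 draws are enough and 55 are not.

56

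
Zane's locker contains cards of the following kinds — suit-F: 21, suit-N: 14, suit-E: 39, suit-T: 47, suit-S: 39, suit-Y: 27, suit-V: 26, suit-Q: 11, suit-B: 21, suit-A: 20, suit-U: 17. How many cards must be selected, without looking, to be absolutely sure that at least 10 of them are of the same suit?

Pigeonhole: the 11 suits are the holes; the cards drawn are the pigeons.
To avoid 10 of any one suit, the worst case takes at most 9 of each suit.
That gives 9 + 9 + 9 + 9 + 9 + 9 + 9 + 9 + 9 + 9 + 9 = 99 cards with no suit reaching 10.
The next card forces some suit to 10, so 99 + 1 = 100.

100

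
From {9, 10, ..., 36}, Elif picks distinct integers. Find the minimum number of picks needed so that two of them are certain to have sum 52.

A set avoiding the sum 52 can contain at most one of each pair {x, 52−x}, plus the 8 elements whose complement lies outside the range or equal to its own complement.
The integers 9, …, 26 (18 of them) are such a set: any two sum to at least 9+10 = 19 and at most 25+26 = 51 < 52.
Any 19th integer completes one of the 10 pairs, so 19 choices force a sum of 52.

19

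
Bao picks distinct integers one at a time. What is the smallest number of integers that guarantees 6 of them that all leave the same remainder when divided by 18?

91

By pigeonhole, the 18 residue classes mod 18 are the pigeonholes.
With 90 integers one could put 5 in each residue class and have no class reach 6.
The 91st integer pushes some class to 6, so 18·5 + 1 = 91.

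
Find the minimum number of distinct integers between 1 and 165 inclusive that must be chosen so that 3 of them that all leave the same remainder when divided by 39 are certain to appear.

By pigeonhole, the 39 residue classes mod 39 are the pigeonholes.
With 78 integers one could put 2 in each residue class and have no class reach 3.
The 79th integer pushes some class to 3, so 39·2 + 1 = 79.

79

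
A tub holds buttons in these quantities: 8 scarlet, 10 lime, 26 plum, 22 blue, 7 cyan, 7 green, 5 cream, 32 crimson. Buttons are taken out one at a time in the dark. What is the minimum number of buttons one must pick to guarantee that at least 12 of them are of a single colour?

71

By pigeonhole, the 8 colours are the holes; the buttons drawn are the pigeons.
To avoid 12 of any one colour, the worst case takes at most 11 of each colour, or every button of a colour that has fewer than 11.
That gives 8 + 10 + 11 + 11 + 7 + 7 + 5 + 11 = 70 buttons with no colour reaching 12.
The next button forces some colour to 12, so 70 + 1 = 71.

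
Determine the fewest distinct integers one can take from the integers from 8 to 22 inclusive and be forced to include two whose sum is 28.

Two chosen integers sum to 28 exactly when both halves of some pair {x, 28−x} with 8 ≤ x ≤ 28−x ≤ 20 are chosen — 6 such pairs.
The remaining 3 elements (those with no distinct partner in range) can never complete a 28-sum, so the worst case takes all of them and one from each pair: 3 + 6 = 9.
The 10th integer has to be the second member of some pair, so 9 + 1 = 10.

10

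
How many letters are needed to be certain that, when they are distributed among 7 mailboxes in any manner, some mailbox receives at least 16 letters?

106

With 105 letters one could put exactly 15 in each of the 7 mailboxes, and no mailbox would reach 16.
One more letter must land in a mailbox that already has 15, giving it 16.
So 7 × 15 + 1 = 106 letters are required.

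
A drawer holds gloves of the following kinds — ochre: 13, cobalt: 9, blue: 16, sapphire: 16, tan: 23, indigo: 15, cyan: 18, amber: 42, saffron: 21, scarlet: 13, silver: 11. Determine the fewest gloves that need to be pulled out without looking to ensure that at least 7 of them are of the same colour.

67

The 11 colours are the holes; the gloves drawn are the pigeons.
To avoid 7 of any one colour, the worst case takes at most 6 of each colour.
That gives 6 + 6 + 6 + 6 + 6 + 6 + 6 + 6 + 6 + 6 + 6 = 66 gloves with no colour reaching 7.
The next glove forces some colour to 7, so 66 + 1 = 67.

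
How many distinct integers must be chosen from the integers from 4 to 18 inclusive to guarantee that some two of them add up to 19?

10

Group the elements by complementary pair {x, 19−x}: {4,15}, {5,14}, {6,13}, …, giving 6 two-element pairs and 3 integers whose partner 19−x falls outside [4,18].
Treating each of those 9 groups as a pigeonhole, one can pick one integer per group — 9 integers — with no two summing to 19.
The 10th integer lands in an occupied pair, forcing a sum of 19.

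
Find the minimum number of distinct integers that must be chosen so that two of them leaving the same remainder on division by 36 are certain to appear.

The 36 residue classes mod 36 are the pigeonholes.
With 36 integers one could put 1 in each residue class and have no class reach 2.
The 37th integer pushes some class to 2, so 36·1 + 1 = 37.

37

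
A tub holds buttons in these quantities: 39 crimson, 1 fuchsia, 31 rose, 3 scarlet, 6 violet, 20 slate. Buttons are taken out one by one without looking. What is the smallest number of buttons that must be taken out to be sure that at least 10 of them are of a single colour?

An adversary could hand out at most 9 buttons per colour (fuchsia, scarlet, violet run out sooner): 9 + 1 + 9 + 3 + 6 + 9 = 37 buttons and still no colour has 10.
Pigeonhole: one more button lands in a colour already at 9, so 38 draws are enough and 37 are not.

38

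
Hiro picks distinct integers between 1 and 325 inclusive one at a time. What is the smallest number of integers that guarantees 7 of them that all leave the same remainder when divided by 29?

175

By the pigeonhole principle, the 29 residue classes mod 29 are the pigeonholes.
With 174 integers one could put 6 in each residue class and have no class reach 7.
The 175th integer pushes some class to 7, so 29·6 + 1 = 175.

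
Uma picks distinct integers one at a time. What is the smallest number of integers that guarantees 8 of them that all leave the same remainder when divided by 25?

By the pigeonhole principle, the 25 residue classes mod 25 are the pigeonholes.
With 175 integers one could put 7 in each residue class and have no class reach 8.
The 176th integer pushes some class to 8, so 25·7 + 1 = 176.

176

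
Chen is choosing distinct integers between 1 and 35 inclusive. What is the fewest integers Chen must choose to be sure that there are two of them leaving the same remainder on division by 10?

11

By pigeonhole, the 10 residue classes mod 10 are the pigeonholes.
With 10 integers one could put 1 in each residue class and have no class reach 2.
The 11th integer pushes some class to 2, so 10·1 + 1 = 11.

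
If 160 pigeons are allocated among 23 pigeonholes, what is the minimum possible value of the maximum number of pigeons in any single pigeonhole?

7

By the pigeonhole principle, the 23 pigeonholes are the holes and the 160 pigeons are the pigeons.
If every pigeonhole held at most 6 pigeons, the total would be at most 23 × 6 = 138, which is less than 160.
So some pigeonhole holds at least ⌈160/23⌉ = 7 pigeons.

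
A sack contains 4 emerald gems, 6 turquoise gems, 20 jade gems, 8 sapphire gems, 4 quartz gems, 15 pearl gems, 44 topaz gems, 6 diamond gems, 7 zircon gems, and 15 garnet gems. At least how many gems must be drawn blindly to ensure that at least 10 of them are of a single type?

72

An adversary could hand out at most 9 gems per type (6 types run out sooner): 4 + 6 + 9 + 8 + 4 + 9 + 9 + 6 + 7 + 9 = 71 gems and still no type has 10.
By the pigeonhole principle, one more gem lands in a type already at 9, so 72 draws are enough and 71 are not.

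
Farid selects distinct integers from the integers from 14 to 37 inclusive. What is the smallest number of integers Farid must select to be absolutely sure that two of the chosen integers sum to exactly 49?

14

A set avoiding the sum 49 can contain at most one of each pair {x, 49−x}, plus the 2 elements whose complement lies outside the range.
The integers 25, …, 37 (13 of them) are such a set: any two sum to at least 25+26 = 51 > 49.
By the pigeonhole principle, any 14th integer completes one of the 11 pairs, so 14 choices force a sum of 49.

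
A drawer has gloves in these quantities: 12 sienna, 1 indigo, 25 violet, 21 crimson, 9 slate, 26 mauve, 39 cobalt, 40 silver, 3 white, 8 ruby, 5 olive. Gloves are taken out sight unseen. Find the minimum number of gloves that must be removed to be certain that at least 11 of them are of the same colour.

87

Put each drawn glove into a box by colour. The largest draw with every box below 11 takes min(count, 10) from each colour; colours with fewer than 10 contribute all they have.
Σ min(cᵢ, 10) = 10 + 1 + 10 + 10 + 9 + 10 + 10 + 10 + 3 + 8 + 5 = 86.
Draw number 86 + 1 = 87 must push one box to 11.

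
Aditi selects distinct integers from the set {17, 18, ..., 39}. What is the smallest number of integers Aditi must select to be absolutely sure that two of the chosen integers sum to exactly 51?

A set avoiding the sum 51 can contain at most one of each pair {x, 51−x}, plus the 5 elements whose complement lies outside the range.
The integers 26, …, 39 (14 of them) are such a set: any two sum to at least 26+27 = 53 > 51.
By the pigeonhole principle, any 15th integer completes one of the 9 pairs, so 15 choices force a sum of 51.

15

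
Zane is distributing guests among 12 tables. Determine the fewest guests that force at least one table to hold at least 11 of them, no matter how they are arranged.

121

With 120 guests one could put exactly 10 in each of the 12 tables, and no table would reach 11.
By pigeonhole, one more guest must land in a table that already has 10, giving it 11.
So 12 × 10 + 1 = 121 guests are required.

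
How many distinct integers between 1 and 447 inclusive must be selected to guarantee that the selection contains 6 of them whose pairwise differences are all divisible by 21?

Integers whose pairwise differences are multiples of 21 are exactly those sharing a remainder mod 21. The 21 residue classes mod 21 are the pigeonholes.
With 105 integers one could put 5 in each residue class and have no class reach 6.
The 106th integer pushes some class to 6, so 21·5 + 1 = 106.

106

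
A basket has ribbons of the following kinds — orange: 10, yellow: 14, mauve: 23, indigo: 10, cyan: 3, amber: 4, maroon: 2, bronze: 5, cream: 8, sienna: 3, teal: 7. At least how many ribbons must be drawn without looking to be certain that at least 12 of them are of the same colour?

Put each drawn ribbon into a box by colour. The largest draw with every box below 12 takes min(count, 11) from each colour; colours with fewer than 11 contribute all they have.
Σ min(cᵢ, 11) = 10 + 11 + 11 + 10 + 3 + 4 + 2 + 5 + 8 + 3 + 7 = 74.
Draw number 74 + 1 = 75 must push one box to 12.

75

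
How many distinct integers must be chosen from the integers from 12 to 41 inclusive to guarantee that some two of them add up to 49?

Two chosen integers sum to 49 exactly when both halves of some pair {x, 49−x} with 12 ≤ x ≤ 49−x ≤ 37 are chosen — 13 such pairs.
The remaining 4 elements (those with no distinct partner in range) can never complete a 49-sum, so the worst case takes all of them and one from each pair: 4 + 13 = 17.
Pigeonhole: the 18th integer has to be the second member of some pair, so 17 + 1 = 18.

18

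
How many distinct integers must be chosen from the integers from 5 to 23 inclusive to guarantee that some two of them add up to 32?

Group the elements by complementary pair {x, 32−x}: {9,23}, {10,22}, {11,21}, …, giving 7 two-element pairs, the single value 16 (it cannot pair with itself since the integers are distinct), and 4 integers whose partner 32−x falls outside [5,23].
Treating each of those 12 groups as a pigeonhole, one can pick one integer per group — 12 integers — with no two summing to 32.
The 13th integer lands in an occupied pair, forcing a sum of 32.

13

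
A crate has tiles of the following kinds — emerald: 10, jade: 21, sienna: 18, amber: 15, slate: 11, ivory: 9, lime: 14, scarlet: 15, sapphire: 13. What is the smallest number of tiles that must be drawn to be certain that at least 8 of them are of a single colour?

64

Pigeonhole: put each drawn tile into a box by colour. The largest draw with every box below 8 takes min(count, 7) from each colour.
Σ min(cᵢ, 7) = 7 + 7 + 7 + 7 + 7 + 7 + 7 + 7 + 7 = 63.
Draw number 63 + 1 = 64 must push one box to 8.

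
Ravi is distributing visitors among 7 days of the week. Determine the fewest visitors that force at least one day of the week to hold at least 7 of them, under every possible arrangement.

43

With 42 visitors one could put exactly 6 in each of the 7 days of the week, and no day of the week would reach 7.
By pigeonhole, one more visitor must land in a day of the week that already has 6, giving it 7.
So 7 × 6 + 1 = 43 visitors are required.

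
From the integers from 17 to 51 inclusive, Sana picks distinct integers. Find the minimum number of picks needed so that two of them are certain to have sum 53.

Two chosen integers sum to 53 exactly when both halves of some pair {x, 53−x} with 17 ≤ x ≤ 53−x ≤ 36 are chosen — 10 such pairs.
The remaining 15 elements (those with no distinct partner in range) can never complete a 53-sum, so the worst case takes all of them and one from each pair: 15 + 10 = 25.
Pigeonhole: the 26th integer has to be the second member of some pair, so 25 + 1 = 26.

26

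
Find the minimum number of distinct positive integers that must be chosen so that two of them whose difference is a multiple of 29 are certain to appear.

30

Integers whose pairwise differences are multiples of 29 are exactly those sharing a remainder mod 29. The 29 residue classes mod 29 are the pigeonholes.
With 29 integers one could put 1 in each residue class and have no class reach 2.
The 30th integer pushes some class to 2, so 29·1 + 1 = 30.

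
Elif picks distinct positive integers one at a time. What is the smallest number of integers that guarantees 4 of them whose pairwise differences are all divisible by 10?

31

Integers whose pairwise differences are multiples of 10 are exactly those sharing a remainder mod 10. Pigeonhole: the 10 residue classes mod 10 are the pigeonholes.
With 30 integers one could put 3 in each residue class and have no class reach 4.
The 31st integer pushes some class to 4, so 10·3 + 1 = 31.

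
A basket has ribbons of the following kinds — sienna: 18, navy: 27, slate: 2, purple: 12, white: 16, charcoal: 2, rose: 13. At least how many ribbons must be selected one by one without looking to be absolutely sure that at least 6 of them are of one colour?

The 7 colours are the holes; the ribbons drawn are the pigeons.
To avoid 6 of any one colour, the worst case takes at most 5 of each colour, or every ribbon of a colour that has fewer than 5.
That gives 5 + 5 + 2 + 5 + 5 + 2 + 5 = 29 ribbons with no colour reaching 6.
The next ribbon forces some colour to 6, so 29 + 1 = 30.

30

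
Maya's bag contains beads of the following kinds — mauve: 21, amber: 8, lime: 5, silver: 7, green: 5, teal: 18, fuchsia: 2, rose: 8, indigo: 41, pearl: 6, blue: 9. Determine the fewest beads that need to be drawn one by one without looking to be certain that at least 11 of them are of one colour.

By pigeonhole, the 11 colours are the holes; the beads drawn are the pigeons.
To avoid 11 of any one colour, the worst case takes at most 10 of each colour, or every bead of a colour that has fewer than 10.
That gives 10 + 8 + 5 + 7 + 5 + 10 + 2 + 8 + 10 + 6 + 9 = 80 beads with no colour reaching 11.
The next bead forces some colour to 11, so 80 + 1 = 81.

81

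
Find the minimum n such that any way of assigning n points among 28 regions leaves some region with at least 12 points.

309

With 308 points one could put exactly 11 in each of the 28 regions, and no region would reach 12.
By the pigeonhole principle, one more point must land in a region that already has 11, giving it 12.
So 28 × 11 + 1 = 309 points are required.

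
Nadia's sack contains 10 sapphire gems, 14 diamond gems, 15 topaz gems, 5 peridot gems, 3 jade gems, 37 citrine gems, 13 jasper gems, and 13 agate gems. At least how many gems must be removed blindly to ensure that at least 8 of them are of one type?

An adversary could hand out at most 7 gems per type (peridot, jade run out sooner): 7 + 7 + 7 + 5 + 3 + 7 + 7 + 7 = 50 gems and still no type has 8.
One more gem lands in a type already at 7, so 51 draws are enough and 50 are not.

51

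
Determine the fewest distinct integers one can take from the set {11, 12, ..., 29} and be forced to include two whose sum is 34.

14

Two chosen integers sum to 34 exactly when both halves of some pair {x, 34−x} with 11 ≤ x ≤ 34−x ≤ 23 are chosen — 6 such pairs.
The remaining 7 elements (those with no distinct partner in range) can never complete a 34-sum, so the worst case takes all of them and one from each pair: 7 + 6 = 13.
Pigeonhole: the 14th integer has to be the second member of some pair, so 13 + 1 = 14.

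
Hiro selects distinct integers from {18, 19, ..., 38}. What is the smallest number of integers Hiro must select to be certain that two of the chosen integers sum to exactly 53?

Two chosen integers sum to 53 exactly when both halves of some pair {x, 53−x} with 18 ≤ x ≤ 53−x ≤ 35 are chosen — 9 such pairs.
The remaining 3 elements (those with no distinct partner in range) can never complete a 53-sum, so the worst case takes all of them and one from each pair: 3 + 9 = 12.
By the pigeonhole principle, the 13th integer has to be the second member of some pair, so 12 + 1 = 13.

13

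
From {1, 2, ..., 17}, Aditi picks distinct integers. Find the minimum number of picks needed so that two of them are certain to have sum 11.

13

Group the elements by complementary pair {x, 11−x}: {1,10}, {2,9}, {3,8}, …, giving 5 two-element pairs and 7 integers whose partner 11−x falls outside [1,17].
Treating each of those 12 groups as a pigeonhole, one can pick one integer per group — 12 integers — with no two summing to 11.
The 13th integer lands in an occupied pair, forcing a sum of 11.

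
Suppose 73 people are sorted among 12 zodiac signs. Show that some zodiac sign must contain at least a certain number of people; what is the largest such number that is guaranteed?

By pigeonhole, the 12 zodiac signs are the holes and the 73 people are the pigeons.
If every zodiac sign held at most 6 people, the total would be at most 12 × 6 = 72, which is less than 73.
So some zodiac sign holds at least ⌈73/12⌉ = 7 people.

7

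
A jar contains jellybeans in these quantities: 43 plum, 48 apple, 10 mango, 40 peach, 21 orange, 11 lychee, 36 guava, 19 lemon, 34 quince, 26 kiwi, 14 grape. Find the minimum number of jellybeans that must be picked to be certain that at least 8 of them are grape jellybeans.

296

In the worst case for collecting grape jellybeans, every non-grape jellybean comes out first.
There are 43 + 48 + 10 + 40 + 21 + 11 + 36 + 19 + 34 + 26 = 288 non-grape jellybeans altogether.
After those, each further jellybean must be grape, so 288 + 8 = 296 draws guarantee 8 grape jellybeans.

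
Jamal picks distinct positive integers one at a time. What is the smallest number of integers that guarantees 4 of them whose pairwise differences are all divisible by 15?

Integers whose pairwise differences are multiples of 15 are exactly those sharing a remainder mod 15. The 15 residue classes mod 15 are the pigeonholes.
With 45 integers one could put 3 in each residue class and have no class reach 4.
The 46th integer pushes some class to 4, so 15·3 + 1 = 46.

46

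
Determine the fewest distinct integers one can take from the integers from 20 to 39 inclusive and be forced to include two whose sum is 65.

Group the elements by complementary pair {x, 65−x}: {26,39}, {27,38}, {28,37}, …, giving 7 two-element pairs and 6 integers whose partner 65−x falls outside [20,39].
Treating each of those 13 groups as a pigeonhole, one can pick one integer per group — 13 integers — with no two summing to 65.
The 14th integer lands in an occupied pair, forcing a sum of 65.

14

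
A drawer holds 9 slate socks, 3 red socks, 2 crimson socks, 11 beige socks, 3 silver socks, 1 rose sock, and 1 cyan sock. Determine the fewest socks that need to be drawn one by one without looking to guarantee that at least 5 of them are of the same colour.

An adversary could hand out at most 4 socks per colour (5 colours run out sooner): 4 + 3 + 2 + 4 + 3 + 1 + 1 = 18 socks and still no colour has 5.
One more sock lands in a colour already at 4, so 19 draws are enough and 18 are not.

19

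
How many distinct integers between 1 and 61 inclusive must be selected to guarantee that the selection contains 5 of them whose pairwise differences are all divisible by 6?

Integers whose pairwise differences are multiples of 6 are exactly those sharing a remainder mod 6. The 6 residue classes mod 6 are the pigeonholes.
With 24 integers one could put 4 in each residue class and have no class reach 5.
The 25th integer pushes some class to 5, so 6·4 + 1 = 25.

25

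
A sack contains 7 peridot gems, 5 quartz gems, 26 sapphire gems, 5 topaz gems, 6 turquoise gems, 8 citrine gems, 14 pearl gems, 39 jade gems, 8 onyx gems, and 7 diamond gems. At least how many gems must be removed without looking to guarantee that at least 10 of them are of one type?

An adversary could hand out at most 9 gems per type (7 types run out sooner): 7 + 5 + 9 + 5 + 6 + 8 + 9 + 9 + 8 + 7 = 73 gems and still no type has 10.
One more gem lands in a type already at 9, so 74 draws are enough and 73 are not.

74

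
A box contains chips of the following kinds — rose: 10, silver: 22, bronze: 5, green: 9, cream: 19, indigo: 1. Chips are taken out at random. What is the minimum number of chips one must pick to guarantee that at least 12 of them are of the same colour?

48

Put each drawn chip into a box by colour. The largest draw with every box below 12 takes min(count, 11) from each colour; colours with fewer than 11 contribute all they have.
Σ min(cᵢ, 11) = 10 + 11 + 5 + 9 + 11 + 1 = 47.
Draw number 47 + 1 = 48 must push one box to 12.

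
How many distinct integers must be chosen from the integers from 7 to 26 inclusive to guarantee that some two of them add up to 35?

A set avoiding the sum 35 can contain at most one of each pair {x, 35−x}, plus the 2 elements whose complement lies outside the range.
The integers 7, …, 17 (11 of them) are such a set: any two sum to at least 7+8 = 15 and at most 16+17 = 33 < 35.
By the pigeonhole principle, any 12th integer completes one of the 9 pairs, so 12 choices force a sum of 35.

12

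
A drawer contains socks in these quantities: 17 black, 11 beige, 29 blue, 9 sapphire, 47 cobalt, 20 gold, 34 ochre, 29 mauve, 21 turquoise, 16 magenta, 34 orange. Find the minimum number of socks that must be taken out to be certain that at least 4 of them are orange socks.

In the worst case for collecting orange socks, every non-orange sock comes out first.
There are 17 + 11 + 29 + 9 + 47 + 20 + 34 + 29 + 21 + 16 = 233 non-orange socks altogether.
After those, each further sock must be orange, so 233 + 4 = 237 draws guarantee 4 orange socks.

237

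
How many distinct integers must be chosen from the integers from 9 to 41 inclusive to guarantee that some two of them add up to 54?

20

Two chosen integers sum to 54 exactly when both halves of some pair {x, 54−x} with 13 ≤ x ≤ 54−x ≤ 41 are chosen — 14 such pairs.
The remaining 5 elements (those with no distinct partner in range) can never complete a 54-sum, so the worst case takes all of them and one from each pair: 5 + 14 = 19.
Pigeonhole: the 20th integer has to be the second member of some pair, so 19 + 1 = 20.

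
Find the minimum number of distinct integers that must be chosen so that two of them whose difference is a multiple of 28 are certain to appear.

Integers whose pairwise differences are multiples of 28 are exactly those sharing a remainder mod 28. The 28 residue classes mod 28 are the pigeonholes.
With 28 integers one could put 1 in each residue class and have no class reach 2.
The 29th integer pushes some class to 2, so 28·1 + 1 = 29.

29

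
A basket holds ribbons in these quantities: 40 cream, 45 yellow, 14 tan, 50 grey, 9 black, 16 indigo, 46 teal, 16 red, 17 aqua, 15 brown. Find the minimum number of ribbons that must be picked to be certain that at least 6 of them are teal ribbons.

In the worst case for collecting teal ribbons, every non-teal ribbon comes out first.
There are 40 + 45 + 14 + 50 + 9 + 16 + 16 + 17 + 15 = 222 non-teal ribbons altogether.
After those, each further ribbon must be teal, so 222 + 6 = 228 draws guarantee 6 teal ribbons.

228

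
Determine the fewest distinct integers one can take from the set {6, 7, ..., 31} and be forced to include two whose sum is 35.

Two chosen integers sum to 35 exactly when both halves of some pair {x, 35−x} with 6 ≤ x ≤ 35−x ≤ 29 are chosen — 12 such pairs.
The remaining 2 elements (those with no distinct partner in range) can never complete a 35-sum, so the worst case takes all of them and one from each pair: 2 + 12 = 14.
Pigeonhole: the 15th integer has to be the second member of some pair, so 14 + 1 = 15.

15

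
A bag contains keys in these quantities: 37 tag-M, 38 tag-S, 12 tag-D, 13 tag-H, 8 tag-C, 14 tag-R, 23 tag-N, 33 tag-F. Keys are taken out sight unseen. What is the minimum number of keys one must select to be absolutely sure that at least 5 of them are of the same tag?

33

By pigeonhole, put each drawn key into a box by tag. The largest draw with every box below 5 takes min(count, 4) from each tag.
Σ min(cᵢ, 4) = 4 + 4 + 4 + 4 + 4 + 4 + 4 + 4 = 32.
Draw number 32 + 1 = 33 must push one box to 5.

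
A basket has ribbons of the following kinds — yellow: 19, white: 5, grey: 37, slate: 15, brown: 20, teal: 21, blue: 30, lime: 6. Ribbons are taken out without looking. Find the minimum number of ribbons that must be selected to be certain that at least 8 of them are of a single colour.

By the pigeonhole principle, put each drawn ribbon into a box by colour. The largest draw with every box below 8 takes min(count, 7) from each colour; colours with fewer than 7 contribute all they have.
Σ min(cᵢ, 7) = 7 + 5 + 7 + 7 + 7 + 7 + 7 + 6 = 53.
Draw number 53 + 1 = 54 must push one box to 8.

54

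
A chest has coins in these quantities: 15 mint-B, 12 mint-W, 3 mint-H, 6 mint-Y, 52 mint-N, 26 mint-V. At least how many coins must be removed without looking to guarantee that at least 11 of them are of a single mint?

50

An adversary could hand out at most 10 coins per mint (mint-H, mint-Y run out sooner): 10 + 10 + 3 + 6 + 10 + 10 = 49 coins and still no mint has 11.
By pigeonhole, one more coin lands in a mint already at 10, so 50 draws are enough and 49 are not.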